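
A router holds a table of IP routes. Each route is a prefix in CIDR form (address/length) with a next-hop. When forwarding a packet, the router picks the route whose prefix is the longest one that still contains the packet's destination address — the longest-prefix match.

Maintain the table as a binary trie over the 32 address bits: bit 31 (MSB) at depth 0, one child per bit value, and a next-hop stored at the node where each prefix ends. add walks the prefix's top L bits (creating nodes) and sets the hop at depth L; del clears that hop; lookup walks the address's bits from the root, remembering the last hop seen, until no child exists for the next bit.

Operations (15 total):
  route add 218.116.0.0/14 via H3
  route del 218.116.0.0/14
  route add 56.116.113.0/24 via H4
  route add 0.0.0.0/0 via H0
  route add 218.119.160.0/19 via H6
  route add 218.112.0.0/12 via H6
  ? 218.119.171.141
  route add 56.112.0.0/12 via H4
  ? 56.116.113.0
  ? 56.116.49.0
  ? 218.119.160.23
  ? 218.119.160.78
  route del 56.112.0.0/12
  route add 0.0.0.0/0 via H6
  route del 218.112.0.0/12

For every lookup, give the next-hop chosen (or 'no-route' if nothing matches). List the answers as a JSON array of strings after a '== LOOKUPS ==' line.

Apply in order:
  + 218.116.0.0/14 (H3) depth=14
  del 218.116.0.0/14 (clear depth 14)
  + 56.116.113.0/24 (H4) depth=24
  + 0.0.0.0/0 (H0) depth=0
  + 218.119.160.0/19 (H6) depth=19
  + 218.112.0.0/12 (H6) depth=12
  lookup 218.119.171.141: bits 1101101001110111101 walk d0:H0→d1:-→d2:-→d3:-→d4:-→d5:-→d6:-→d7:-→d8:-→d9:-→d10:-→d11:-→d12:H6→d13:-→d14:-→d15:-→d16:-→d17:-→d18:-→d19:H6 -> H6
  + 56.112.0.0/12 (H4) depth=12
  lookup 56.116.113.0: bits 001110000111010001110001 walk d0:H0→d1:-→d2:-→d3:-→d4:-→d5:-→d6:-→d7:-→d8:-→d9:-→d10:-→d11:-→d12:H4→d13:-→d14:-→d15:-→d16:-→d17:-→d18:-→d19:-→d20:-→d21:-→d22:-→d23:-→d24:H4 -> H4
  lookup 56.116.49.0: bits 00111000011101000 walk d0:H0→d1:-→d2:-→d3:-→d4:-→d5:-→d6:-→d7:-→d8:-→d9:-→d10:-→d11:-→d12:H4→d13:-→d14:-→d15:-→d16:-→d17:- -> H4
  lookup 218.119.160.23: bits 1101101001110111101 walk d0:H0→d1:-→d2:-→d3:-→d4:-→d5:-→d6:-→d7:-→d8:-→d9:-→d10:-→d11:-→d12:H6→d13:-→d14:-→d15:-→d16:-→d17:-→d18:-→d19:H6 -> H6
  lookup 218.119.160.78: bits 1101101001110111101 walk d0:H0→d1:-→d2:-→d3:-→d4:-→d5:-→d6:-→d7:-→d8:-→d9:-→d10:-→d11:-→d12:H6→d13:-→d14:-→d15:-→d16:-→d17:-→d18:-→d19:H6 -> H6
  del 56.112.0.0/12 (clear depth 12)
  + 0.0.0.0/0 (H6) depth=0
  del 218.112.0.0/12 (clear depth 12)

== LOOKUPS ==
["H6","H4","H4","H6","H6"]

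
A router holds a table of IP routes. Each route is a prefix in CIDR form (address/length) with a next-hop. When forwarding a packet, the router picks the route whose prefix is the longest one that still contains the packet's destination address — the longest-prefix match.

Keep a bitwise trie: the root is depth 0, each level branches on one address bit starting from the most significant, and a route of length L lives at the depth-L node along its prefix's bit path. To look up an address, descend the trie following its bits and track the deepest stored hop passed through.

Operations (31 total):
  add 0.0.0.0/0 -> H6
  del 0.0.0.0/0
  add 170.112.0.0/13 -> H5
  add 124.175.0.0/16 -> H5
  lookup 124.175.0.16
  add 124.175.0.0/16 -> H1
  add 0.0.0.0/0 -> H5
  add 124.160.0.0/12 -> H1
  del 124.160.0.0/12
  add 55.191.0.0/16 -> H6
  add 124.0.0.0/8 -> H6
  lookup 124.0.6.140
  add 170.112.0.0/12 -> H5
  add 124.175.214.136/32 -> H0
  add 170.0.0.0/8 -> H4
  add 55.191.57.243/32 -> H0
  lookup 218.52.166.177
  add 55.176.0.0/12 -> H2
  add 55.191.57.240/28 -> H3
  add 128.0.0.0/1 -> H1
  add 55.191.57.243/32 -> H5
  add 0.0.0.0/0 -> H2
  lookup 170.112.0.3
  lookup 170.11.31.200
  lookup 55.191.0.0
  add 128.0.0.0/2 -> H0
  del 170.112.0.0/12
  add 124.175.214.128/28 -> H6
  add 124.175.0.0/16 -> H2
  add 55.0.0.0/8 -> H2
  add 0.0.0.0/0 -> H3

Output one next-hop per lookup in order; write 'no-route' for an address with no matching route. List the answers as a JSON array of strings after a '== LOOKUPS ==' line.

Process each operation:
  + 0.0.0.0/0 (H6) depth=0
  del 0.0.0.0/0 (clear depth 0)
  + 170.112.0.0/13 (H5) depth=13
  + 124.175.0.0/16 (H5) depth=16
  Q 124.175.0.16: descend 0111110010101111 ; hops seen [H5] ; pick H5
  + 124.175.0.0/16 (H1) depth=16
  + 0.0.0.0/0 (H5) depth=0
  + 124.160.0.0/12 (H1) depth=12
  del 124.160.0.0/12 (clear depth 12)
  + 55.191.0.0/16 (H6) depth=16
  + 124.0.0.0/8 (H6) depth=8
  Q 124.0.6.140: descend 01111100 ; hops seen [H5,H6] ; pick H6
  + 170.112.0.0/12 (H5) depth=12
  + 124.175.214.136/32 (H0) depth=32
  + 170.0.0.0/8 (H4) depth=8
  + 55.191.57.243/32 (H0) depth=32
  Q 218.52.166.177: descend 1 ; hops seen [H5] ; pick H5
  + 55.176.0.0/12 (H2) depth=12
  + 55.191.57.240/28 (H3) depth=28
  + 128.0.0.0/1 (H1) depth=1
  + 55.191.57.243/32 (H5) depth=32
  + 0.0.0.0/0 (H2) depth=0
  Q 170.112.0.3: descend 1010101001110 ; hops seen [H2,H1,H4,H5,H5] ; pick H5
  Q 170.11.31.200: descend 101010100 ; hops seen [H2,H1,H4] ; pick H4
  Q 55.191.0.0: descend 001101111011111100 ; hops seen [H2,H2,H6] ; pick H6
  + 128.0.0.0/2 (H0) depth=2
  del 170.112.0.0/12 (clear depth 12)
  + 124.175.214.128/28 (H6) depth=28
  + 124.175.0.0/16 (H2) depth=16
  + 55.0.0.0/8 (H2) depth=8
  + 0.0.0.0/0 (H3) depth=0

== LOOKUPS ==
["H5","H6","H5","H5","H4","H6"]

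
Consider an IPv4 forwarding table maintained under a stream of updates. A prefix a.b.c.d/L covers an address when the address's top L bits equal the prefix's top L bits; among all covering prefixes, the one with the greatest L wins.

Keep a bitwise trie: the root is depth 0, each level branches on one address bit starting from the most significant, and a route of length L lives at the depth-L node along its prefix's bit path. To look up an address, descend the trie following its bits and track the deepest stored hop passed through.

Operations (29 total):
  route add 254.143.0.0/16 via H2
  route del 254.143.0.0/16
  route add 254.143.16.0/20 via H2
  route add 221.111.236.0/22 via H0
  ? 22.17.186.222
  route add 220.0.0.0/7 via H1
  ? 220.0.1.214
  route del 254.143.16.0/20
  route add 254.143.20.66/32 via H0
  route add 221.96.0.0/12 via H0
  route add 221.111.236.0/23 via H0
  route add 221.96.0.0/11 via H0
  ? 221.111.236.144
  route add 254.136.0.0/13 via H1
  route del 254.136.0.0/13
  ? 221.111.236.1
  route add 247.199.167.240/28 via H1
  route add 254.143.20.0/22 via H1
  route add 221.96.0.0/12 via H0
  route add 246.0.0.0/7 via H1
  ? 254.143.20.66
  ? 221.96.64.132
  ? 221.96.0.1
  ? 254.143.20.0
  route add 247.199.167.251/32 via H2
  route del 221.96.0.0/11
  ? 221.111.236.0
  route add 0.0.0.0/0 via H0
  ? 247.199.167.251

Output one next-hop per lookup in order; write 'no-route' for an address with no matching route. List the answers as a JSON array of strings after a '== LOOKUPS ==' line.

Trace:
  + 254.143.0.0/16 (H2) depth=16
  del 254.143.0.0/16 (clear depth 16)
  + 254.143.16.0/20 (H2) depth=20
  + 221.111.236.0/22 (H0) depth=22
  Q 22.17.186.222: descend ε ; hops seen [∅] ; pick no-route
  + 220.0.0.0/7 (H1) depth=7
  Q 220.0.1.214: descend 1101110 ; hops seen [H1] ; pick H1
  del 254.143.16.0/20 (clear depth 20)
  + 254.143.20.66/32 (H0) depth=32
  + 221.96.0.0/12 (H0) depth=12
  + 221.111.236.0/23 (H0) depth=23
  + 221.96.0.0/11 (H0) depth=11
  Q 221.111.236.144: descend 11011101011011111110110 ; hops seen [H1,H0,H0,H0,H0] ; pick H0
  + 254.136.0.0/13 (H1) depth=13
  del 254.136.0.0/13 (clear depth 13)
  Q 221.111.236.1: descend 11011101011011111110110 ; hops seen [H1,H0,H0,H0,H0] ; pick H0
  + 247.199.167.240/28 (H1) depth=28
  + 254.143.20.0/22 (H1) depth=22
  + 221.96.0.0/12 (H0) depth=12
  + 246.0.0.0/7 (H1) depth=7
  Q 254.143.20.66: descend 11111110100011110001010001000010 ; hops seen [H1,H0] ; pick H0
  Q 221.96.64.132: descend 110111010110 ; hops seen [H1,H0,H0] ; pick H0
  Q 221.96.0.1: descend 110111010110 ; hops seen [H1,H0,H0] ; pick H0
  Q 254.143.20.0: descend 1111111010001111000101000 ; hops seen [H1] ; pick H1
  + 247.199.167.251/32 (H2) depth=32
  del 221.96.0.0/11 (clear depth 11)
  Q 221.111.236.0: descend 11011101011011111110110 ; hops seen [H1,H0,H0,H0] ; pick H0
  + 0.0.0.0/0 (H0) depth=0
  Q 247.199.167.251: descend 11110111110001111010011111111011 ; hops seen [H0,H1,H1,H2] ; pick H2

== LOOKUPS ==
["no-route","H1","H0","H0","H0","H0","H0","H1","H0","H2"]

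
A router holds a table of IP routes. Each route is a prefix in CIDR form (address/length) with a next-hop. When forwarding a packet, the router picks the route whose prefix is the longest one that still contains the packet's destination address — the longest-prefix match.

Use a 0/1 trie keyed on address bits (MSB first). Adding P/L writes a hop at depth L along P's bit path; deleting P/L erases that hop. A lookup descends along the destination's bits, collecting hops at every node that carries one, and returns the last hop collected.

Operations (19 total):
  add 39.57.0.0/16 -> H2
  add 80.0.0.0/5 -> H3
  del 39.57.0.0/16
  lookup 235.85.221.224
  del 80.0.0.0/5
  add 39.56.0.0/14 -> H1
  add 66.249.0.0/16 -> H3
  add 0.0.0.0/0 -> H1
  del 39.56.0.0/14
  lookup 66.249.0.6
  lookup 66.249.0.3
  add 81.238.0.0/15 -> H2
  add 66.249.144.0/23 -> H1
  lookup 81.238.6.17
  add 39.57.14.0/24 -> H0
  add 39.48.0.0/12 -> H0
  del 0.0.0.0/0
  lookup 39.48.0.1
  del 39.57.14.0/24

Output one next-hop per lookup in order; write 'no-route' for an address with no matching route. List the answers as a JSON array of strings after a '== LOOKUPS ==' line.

Trace:
  + 39.57.0.0/16 (H2) depth=16
  + 80.0.0.0/5 (H3) depth=5
  del 39.57.0.0/16 (clear depth 16)
  ? 235.85.221.224  path d0:-  best=no-route
  del 80.0.0.0/5 (clear depth 5)
  + 39.56.0.0/14 (H1) depth=14
  + 66.249.0.0/16 (H3) depth=16
  + 0.0.0.0/0 (H1) depth=0
  del 39.56.0.0/14 (clear depth 14)
  ? 66.249.0.6  path d0:H1→d1:-→d2:-→d3:-→d4:-→d5:-→d6:-→d7:-→d8:-→d9:-→d10:-→d11:-→d12:-→d13:-→d14:-→d15:-→d16:H3  best=H3
  ? 66.249.0.3  path d0:H1→d1:-→d2:-→d3:-→d4:-→d5:-→d6:-→d7:-→d8:-→d9:-→d10:-→d11:-→d12:-→d13:-→d14:-→d15:-→d16:H3  best=H3
  + 81.238.0.0/15 (H2) depth=15
  + 66.249.144.0/23 (H1) depth=23
  ? 81.238.6.17  path d0:H1→d1:-→d2:-→d3:-→d4:-→d5:-→d6:-→d7:-→d8:-→d9:-→d10:-→d11:-→d12:-→d13:-→d14:-→d15:H2  best=H2
  + 39.57.14.0/24 (H0) depth=24
  + 39.48.0.0/12 (H0) depth=12
  del 0.0.0.0/0 (clear depth 0)
  ? 39.48.0.1  path d0:-→d1:-→d2:-→d3:-→d4:-→d5:-→d6:-→d7:-→d8:-→d9:-→d10:-→d11:-→d12:H0  best=H0
  del 39.57.14.0/24 (clear depth 24)

== LOOKUPS ==
["no-route","H3","H3","H2","H0"]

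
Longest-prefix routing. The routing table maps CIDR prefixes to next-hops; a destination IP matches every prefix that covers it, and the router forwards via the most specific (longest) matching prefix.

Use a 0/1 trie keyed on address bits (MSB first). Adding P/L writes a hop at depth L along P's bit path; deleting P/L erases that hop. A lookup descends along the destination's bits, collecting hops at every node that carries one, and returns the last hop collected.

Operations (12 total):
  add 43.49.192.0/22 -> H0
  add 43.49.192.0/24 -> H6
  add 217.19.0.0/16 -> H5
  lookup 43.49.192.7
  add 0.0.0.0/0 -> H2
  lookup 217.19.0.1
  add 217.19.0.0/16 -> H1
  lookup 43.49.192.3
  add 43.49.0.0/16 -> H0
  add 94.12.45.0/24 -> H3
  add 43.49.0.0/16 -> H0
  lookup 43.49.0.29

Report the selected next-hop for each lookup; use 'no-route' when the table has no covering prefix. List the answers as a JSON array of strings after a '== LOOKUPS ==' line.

Apply in order:
  add 43.49.192.0/22 -> H0 at depth 22
  add 43.49.192.0/24 -> H6 at depth 24
  add 217.19.0.0/16 -> H5 at depth 16
  ? 43.49.192.7  path d0:-→d1:-→d2:-→d3:-→d4:-→d5:-→d6:-→d7:-→d8:-→d9:-→d10:-→d11:-→d12:-→d13:-→d14:-→d15:-→d16:-→d17:-→d18:-→d19:-→d20:-→d21:-→d22:H0→d23:-→d24:H6  best=H6
  add 0.0.0.0/0 -> H2 at depth 0
  ? 217.19.0.1  path d0:H2→d1:-→d2:-→d3:-→d4:-→d5:-→d6:-→d7:-→d8:-→d9:-→d10:-→d11:-→d12:-→d13:-→d14:-→d15:-→d16:H5  best=H5
  add 217.19.0.0/16 -> H1 at depth 16
  ? 43.49.192.3  path d0:H2→d1:-→d2:-→d3:-→d4:-→d5:-→d6:-→d7:-→d8:-→d9:-→d10:-→d11:-→d12:-→d13:-→d14:-→d15:-→d16:-→d17:-→d18:-→d19:-→d20:-→d21:-→d22:H0→d23:-→d24:H6  best=H6
  add 43.49.0.0/16 -> H0 at depth 16
  add 94.12.45.0/24 -> H3 at depth 24
  add 43.49.0.0/16 -> H0 at depth 16
  ? 43.49.0.29  path d0:H2→d1:-→d2:-→d3:-→d4:-→d5:-→d6:-→d7:-→d8:-→d9:-→d10:-→d11:-→d12:-→d13:-→d14:-→d15:-→d16:H0  best=H0

== LOOKUPS ==
["H6","H5","H6","H0"]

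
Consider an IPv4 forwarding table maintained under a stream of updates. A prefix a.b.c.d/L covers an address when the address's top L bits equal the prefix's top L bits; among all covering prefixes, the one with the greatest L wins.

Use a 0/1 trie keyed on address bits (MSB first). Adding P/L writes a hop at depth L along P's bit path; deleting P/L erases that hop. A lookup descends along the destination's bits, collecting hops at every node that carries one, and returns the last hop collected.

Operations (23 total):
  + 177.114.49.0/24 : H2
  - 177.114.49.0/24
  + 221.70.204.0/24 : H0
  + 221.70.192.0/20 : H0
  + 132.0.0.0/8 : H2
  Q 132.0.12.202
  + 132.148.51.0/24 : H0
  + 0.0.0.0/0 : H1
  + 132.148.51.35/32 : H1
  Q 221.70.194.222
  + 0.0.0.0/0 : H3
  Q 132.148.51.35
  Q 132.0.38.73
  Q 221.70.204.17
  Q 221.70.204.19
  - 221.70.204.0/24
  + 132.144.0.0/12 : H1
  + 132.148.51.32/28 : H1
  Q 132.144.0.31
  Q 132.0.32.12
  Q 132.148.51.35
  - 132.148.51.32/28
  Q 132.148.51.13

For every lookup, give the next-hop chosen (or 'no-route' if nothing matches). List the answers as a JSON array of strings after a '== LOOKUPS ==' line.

Apply in order:
  + 177.114.49.0/24 (H2) depth=24
  - 177.114.49.0/24 clear@24
  + 221.70.204.0/24 (H0) depth=24
  + 221.70.192.0/20 (H0) depth=20
  + 132.0.0.0/8 (H2) depth=8
  Q 132.0.12.202: descend 10000100 ; hops seen [H2] ; pick H2
  + 132.148.51.0/24 (H0) depth=24
  + 0.0.0.0/0 (H1) depth=0
  + 132.148.51.35/32 (H1) depth=32
  Q 221.70.194.222: descend 11011101010001101100 ; hops seen [H1,H0] ; pick H0
  + 0.0.0.0/0 (H3) depth=0
  Q 132.148.51.35: descend 10000100100101000011001100100011 ; hops seen [H3,H2,H0,H1] ; pick H1
  Q 132.0.38.73: descend 10000100 ; hops seen [H3,H2] ; pick H2
  Q 221.70.204.17: descend 110111010100011011001100 ; hops seen [H3,H0,H0] ; pick H0
  Q 221.70.204.19: descend 110111010100011011001100 ; hops seen [H3,H0,H0] ; pick H0
  - 221.70.204.0/24 clear@24
  + 132.144.0.0/12 (H1) depth=12
  + 132.148.51.32/28 (H1) depth=28
  Q 132.144.0.31: descend 1000010010010 ; hops seen [H3,H2,H1] ; pick H1
  Q 132.0.32.12: descend 10000100 ; hops seen [H3,H2] ; pick H2
  Q 132.148.51.35: descend 10000100100101000011001100100011 ; hops seen [H3,H2,H1,H0,H1,H1] ; pick H1
  - 132.148.51.32/28 clear@28
  Q 132.148.51.13: descend 10000100100101000011001100 ; hops seen [H3,H2,H1,H0] ; pick H0

== LOOKUPS ==
["H2","H0","H1","H2","H0","H0","H1","H2","H1","H0"]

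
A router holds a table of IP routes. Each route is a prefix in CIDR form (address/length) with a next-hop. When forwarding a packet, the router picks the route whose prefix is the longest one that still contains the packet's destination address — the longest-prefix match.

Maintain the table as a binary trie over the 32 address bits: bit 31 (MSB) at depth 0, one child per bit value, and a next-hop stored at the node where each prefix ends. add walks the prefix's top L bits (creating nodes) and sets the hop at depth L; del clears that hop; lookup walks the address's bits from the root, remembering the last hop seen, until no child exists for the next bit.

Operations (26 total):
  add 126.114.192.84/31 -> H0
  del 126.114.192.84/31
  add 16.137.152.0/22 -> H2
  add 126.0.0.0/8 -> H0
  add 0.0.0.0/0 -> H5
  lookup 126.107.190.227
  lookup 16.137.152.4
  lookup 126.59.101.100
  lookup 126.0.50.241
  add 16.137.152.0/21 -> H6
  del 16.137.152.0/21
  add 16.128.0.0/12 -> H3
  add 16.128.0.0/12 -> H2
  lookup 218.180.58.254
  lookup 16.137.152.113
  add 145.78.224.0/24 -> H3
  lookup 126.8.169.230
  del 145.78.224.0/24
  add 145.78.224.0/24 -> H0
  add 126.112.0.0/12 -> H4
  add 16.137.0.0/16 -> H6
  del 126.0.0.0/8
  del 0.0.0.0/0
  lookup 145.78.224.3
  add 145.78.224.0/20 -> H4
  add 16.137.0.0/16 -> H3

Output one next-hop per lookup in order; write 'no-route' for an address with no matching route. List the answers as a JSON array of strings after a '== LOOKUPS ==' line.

Apply in order:
  add 126.114.192.84/31 -> H0 at depth 31
  del 126.114.192.84/31 (clear depth 31)
  add 16.137.152.0/22 -> H2 at depth 22
  add 126.0.0.0/8 -> H0 at depth 8
  add 0.0.0.0/0 -> H5 at depth 0
  lookup 126.107.190.227: bits 01111110011 walk d0:H5→d1:-→d2:-→d3:-→d4:-→d5:-→d6:-→d7:-→d8:H0→d9:-→d10:-→d11:- -> H0
  lookup 16.137.152.4: bits 0001000010001001100110 walk d0:H5→d1:-→d2:-→d3:-→d4:-→d5:-→d6:-→d7:-→d8:-→d9:-→d10:-→d11:-→d12:-→d13:-→d14:-→d15:-→d16:-→d17:-→d18:-→d19:-→d20:-→d21:-→d22:H2 -> H2
  lookup 126.59.101.100: bits 011111100 walk d0:H5→d1:-→d2:-→d3:-→d4:-→d5:-→d6:-→d7:-→d8:H0→d9:- -> H0
  lookup 126.0.50.241: bits 011111100 walk d0:H5→d1:-→d2:-→d3:-→d4:-→d5:-→d6:-→d7:-→d8:H0→d9:- -> H0
  add 16.137.152.0/21 -> H6 at depth 21
  del 16.137.152.0/21 (clear depth 21)
  add 16.128.0.0/12 -> H3 at depth 12
  add 16.128.0.0/12 -> H2 at depth 12
  lookup 218.180.58.254: bits ε walk d0:H5 -> H5
  lookup 16.137.152.113: bits 0001000010001001100110 walk d0:H5→d1:-→d2:-→d3:-→d4:-→d5:-→d6:-→d7:-→d8:-→d9:-→d10:-→d11:-→d12:H2→d13:-→d14:-→d15:-→d16:-→d17:-→d18:-→d19:-→d20:-→d21:-→d22:H2 -> H2
  add 145.78.224.0/24 -> H3 at depth 24
  lookup 126.8.169.230: bits 011111100 walk d0:H5→d1:-→d2:-→d3:-→d4:-→d5:-→d6:-→d7:-→d8:H0→d9:- -> H0
  del 145.78.224.0/24 (clear depth 24)
  add 145.78.224.0/24 -> H0 at depth 24
  add 126.112.0.0/12 -> H4 at depth 12
  add 16.137.0.0/16 -> H6 at depth 16
  del 126.0.0.0/8 (clear depth 8)
  del 0.0.0.0/0 (clear depth 0)
  lookup 145.78.224.3: bits 100100010100111011100000 walk d0:-→d1:-→d2:-→d3:-→d4:-→d5:-→d6:-→d7:-→d8:-→d9:-→d10:-→d11:-→d12:-→d13:-→d14:-→d15:-→d16:-→d17:-→d18:-→d19:-→d20:-→d21:-→d22:-→d23:-→d24:H0 -> H0
  add 145.78.224.0/20 -> H4 at depth 20
  add 16.137.0.0/16 -> H3 at depth 16

== LOOKUPS ==
["H0","H2","H0","H0","H5","H2","H0","H0"]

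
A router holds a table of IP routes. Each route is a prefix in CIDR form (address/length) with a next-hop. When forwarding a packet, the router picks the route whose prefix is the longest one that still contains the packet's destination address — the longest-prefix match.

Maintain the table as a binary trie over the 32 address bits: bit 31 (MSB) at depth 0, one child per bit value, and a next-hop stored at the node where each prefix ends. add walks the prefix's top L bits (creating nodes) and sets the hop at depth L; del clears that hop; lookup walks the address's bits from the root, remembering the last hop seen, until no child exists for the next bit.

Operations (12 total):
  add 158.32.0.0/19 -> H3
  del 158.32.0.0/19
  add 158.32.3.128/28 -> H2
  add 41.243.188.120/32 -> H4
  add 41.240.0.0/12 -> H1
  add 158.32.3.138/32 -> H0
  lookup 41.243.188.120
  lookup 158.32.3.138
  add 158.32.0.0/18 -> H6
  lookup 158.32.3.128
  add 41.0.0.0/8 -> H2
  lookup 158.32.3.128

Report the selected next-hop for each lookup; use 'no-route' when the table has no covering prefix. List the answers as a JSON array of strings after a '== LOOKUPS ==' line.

Apply in order:
  + 158.32.0.0/19 (H3) depth=19
  - 158.32.0.0/19 clear@19
  + 158.32.3.128/28 (H2) depth=28
  + 41.243.188.120/32 (H4) depth=32
  + 41.240.0.0/12 (H1) depth=12
  + 158.32.3.138/32 (H0) depth=32
  lookup 41.243.188.120: bits 00101001111100111011110001111000 walk d0:-→d1:-→d2:-→d3:-→d4:-→d5:-→d6:-→d7:-→d8:-→d9:-→d10:-→d11:-→d12:H1→d13:-→d14:-→d15:-→d16:-→d17:-→d18:-→d19:-→d20:-→d21:-→d22:-→d23:-→d24:-→d25:-→d26:-→d27:-→d28:-→d29:-→d30:-→d31:-→d32:H4 -> H4
  lookup 158.32.3.138: bits 10011110001000000000001110001010 walk d0:-→d1:-→d2:-→d3:-→d4:-→d5:-→d6:-→d7:-→d8:-→d9:-→d10:-→d11:-→d12:-→d13:-→d14:-→d15:-→d16:-→d17:-→d18:-→d19:-→d20:-→d21:-→d22:-→d23:-→d24:-→d25:-→d26:-→d27:-→d28:H2→d29:-→d30:-→d31:-→d32:H0 -> H0
  + 158.32.0.0/18 (H6) depth=18
  lookup 158.32.3.128: bits 1001111000100000000000111000 walk d0:-→d1:-→d2:-→d3:-→d4:-→d5:-→d6:-→d7:-→d8:-→d9:-→d10:-→d11:-→d12:-→d13:-→d14:-→d15:-→d16:-→d17:-→d18:H6→d19:-→d20:-→d21:-→d22:-→d23:-→d24:-→d25:-→d26:-→d27:-→d28:H2 -> H2
  + 41.0.0.0/8 (H2) depth=8
  lookup 158.32.3.128: bits 1001111000100000000000111000 walk d0:-→d1:-→d2:-→d3:-→d4:-→d5:-→d6:-→d7:-→d8:-→d9:-→d10:-→d11:-→d12:-→d13:-→d14:-→d15:-→d16:-→d17:-→d18:H6→d19:-→d20:-→d21:-→d22:-→d23:-→d24:-→d25:-→d26:-→d27:-→d28:H2 -> H2

== LOOKUPS ==
["H4","H0","H2","H2"]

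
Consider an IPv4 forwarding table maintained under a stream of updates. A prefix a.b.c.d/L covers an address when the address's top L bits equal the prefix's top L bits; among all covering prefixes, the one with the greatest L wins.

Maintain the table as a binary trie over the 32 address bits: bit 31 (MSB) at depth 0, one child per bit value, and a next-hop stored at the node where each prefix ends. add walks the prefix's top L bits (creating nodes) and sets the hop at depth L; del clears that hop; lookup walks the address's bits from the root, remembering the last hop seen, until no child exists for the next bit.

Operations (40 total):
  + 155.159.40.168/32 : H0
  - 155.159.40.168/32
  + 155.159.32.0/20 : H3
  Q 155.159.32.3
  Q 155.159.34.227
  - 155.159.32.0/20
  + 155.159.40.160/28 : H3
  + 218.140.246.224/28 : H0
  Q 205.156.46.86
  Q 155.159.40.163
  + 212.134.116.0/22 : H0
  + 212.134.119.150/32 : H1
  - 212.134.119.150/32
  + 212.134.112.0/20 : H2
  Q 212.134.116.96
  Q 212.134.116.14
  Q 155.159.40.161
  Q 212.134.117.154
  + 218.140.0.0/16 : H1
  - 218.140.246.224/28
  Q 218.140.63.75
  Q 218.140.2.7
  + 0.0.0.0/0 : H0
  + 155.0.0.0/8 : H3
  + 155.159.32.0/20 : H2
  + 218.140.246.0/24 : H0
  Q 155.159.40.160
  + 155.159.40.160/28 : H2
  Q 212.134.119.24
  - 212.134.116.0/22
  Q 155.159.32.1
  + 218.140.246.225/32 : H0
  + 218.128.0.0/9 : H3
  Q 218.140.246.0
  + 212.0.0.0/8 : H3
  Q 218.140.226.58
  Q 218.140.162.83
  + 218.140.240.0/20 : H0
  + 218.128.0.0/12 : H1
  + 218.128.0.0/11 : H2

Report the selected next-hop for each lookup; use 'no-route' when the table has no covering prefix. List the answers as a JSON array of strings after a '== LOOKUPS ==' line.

Trace:
  add 155.159.40.168/32 -> H0 at depth 32
  - 155.159.40.168/32 clear@32
  add 155.159.32.0/20 -> H3 at depth 20
  lookup 155.159.32.3: bits 10011011100111110010 walk d0:-→d1:-→d2:-→d3:-→d4:-→d5:-→d6:-→d7:-→d8:-→d9:-→d10:-→d11:-→d12:-→d13:-→d14:-→d15:-→d16:-→d17:-→d18:-→d19:-→d20:H3 -> H3
  lookup 155.159.34.227: bits 10011011100111110010 walk d0:-→d1:-→d2:-→d3:-→d4:-→d5:-→d6:-→d7:-→d8:-→d9:-→d10:-→d11:-→d12:-→d13:-→d14:-→d15:-→d16:-→d17:-→d18:-→d19:-→d20:H3 -> H3
  - 155.159.32.0/20 clear@20
  add 155.159.40.160/28 -> H3 at depth 28
  add 218.140.246.224/28 -> H0 at depth 28
  lookup 205.156.46.86: bits 110 walk d0:-→d1:-→d2:-→d3:- -> no-route
  lookup 155.159.40.163: bits 1001101110011111001010001010 walk d0:-→d1:-→d2:-→d3:-→d4:-→d5:-→d6:-→d7:-→d8:-→d9:-→d10:-→d11:-→d12:-→d13:-→d14:-→d15:-→d16:-→d17:-→d18:-→d19:-→d20:-→d21:-→d22:-→d23:-→d24:-→d25:-→d26:-→d27:-→d28:H3 -> H3
  add 212.134.116.0/22 -> H0 at depth 22
  add 212.134.119.150/32 -> H1 at depth 32
  - 212.134.119.150/32 clear@32
  add 212.134.112.0/20 -> H2 at depth 20
  lookup 212.134.116.96: bits 1101010010000110011101 walk d0:-→d1:-→d2:-→d3:-→d4:-→d5:-→d6:-→d7:-→d8:-→d9:-→d10:-→d11:-→d12:-→d13:-→d14:-→d15:-→d16:-→d17:-→d18:-→d19:-→d20:H2→d21:-→d22:H0 -> H0
  lookup 212.134.116.14: bits 1101010010000110011101 walk d0:-→d1:-→d2:-→d3:-→d4:-→d5:-→d6:-→d7:-→d8:-→d9:-→d10:-→d11:-→d12:-→d13:-→d14:-→d15:-→d16:-→d17:-→d18:-→d19:-→d20:H2→d21:-→d22:H0 -> H0
  lookup 155.159.40.161: bits 1001101110011111001010001010 walk d0:-→d1:-→d2:-→d3:-→d4:-→d5:-→d6:-→d7:-→d8:-→d9:-→d10:-→d11:-→d12:-→d13:-→d14:-→d15:-→d16:-→d17:-→d18:-→d19:-→d20:-→d21:-→d22:-→d23:-→d24:-→d25:-→d26:-→d27:-→d28:H3 -> H3
  lookup 212.134.117.154: bits 1101010010000110011101 walk d0:-→d1:-→d2:-→d3:-→d4:-→d5:-→d6:-→d7:-→d8:-→d9:-→d10:-→d11:-→d12:-→d13:-→d14:-→d15:-→d16:-→d17:-→d18:-→d19:-→d20:H2→d21:-→d22:H0 -> H0
  add 218.140.0.0/16 -> H1 at depth 16
  - 218.140.246.224/28 clear@28
  lookup 218.140.63.75: bits 1101101010001100 walk d0:-→d1:-→d2:-→d3:-→d4:-→d5:-→d6:-→d7:-→d8:-→d9:-→d10:-→d11:-→d12:-→d13:-→d14:-→d15:-→d16:H1 -> H1
  lookup 218.140.2.7: bits 1101101010001100 walk d0:-→d1:-→d2:-→d3:-→d4:-→d5:-→d6:-→d7:-→d8:-→d9:-→d10:-→d11:-→d12:-→d13:-→d14:-→d15:-→d16:H1 -> H1
  add 0.0.0.0/0 -> H0 at depth 0
  add 155.0.0.0/8 -> H3 at depth 8
  add 155.159.32.0/20 -> H2 at depth 20
  add 218.140.246.0/24 -> H0 at depth 24
  lookup 155.159.40.160: bits 1001101110011111001010001010 walk d0:H0→d1:-→d2:-→d3:-→d4:-→d5:-→d6:-→d7:-→d8:H3→d9:-→d10:-→d11:-→d12:-→d13:-→d14:-→d15:-→d16:-→d17:-→d18:-→d19:-→d20:H2→d21:-→d22:-→d23:-→d24:-→d25:-→d26:-→d27:-→d28:H3 -> H3
  add 155.159.40.160/28 -> H2 at depth 28
  lookup 212.134.119.24: bits 110101001000011001110111 walk d0:H0→d1:-→d2:-→d3:-→d4:-→d5:-→d6:-→d7:-→d8:-→d9:-→d10:-→d11:-→d12:-→d13:-→d14:-→d15:-→d16:-→d17:-→d18:-→d19:-→d20:H2→d21:-→d22:H0→d23:-→d24:- -> H0
  - 212.134.116.0/22 clear@22
  lookup 155.159.32.1: bits 10011011100111110010 walk d0:H0→d1:-→d2:-→d3:-→d4:-→d5:-→d6:-→d7:-→d8:H3→d9:-→d10:-→d11:-→d12:-→d13:-→d14:-→d15:-→d16:-→d17:-→d18:-→d19:-→d20:H2 -> H2
  add 218.140.246.225/32 -> H0 at depth 32
  add 218.128.0.0/9 -> H3 at depth 9
  lookup 218.140.246.0: bits 110110101000110011110110 walk d0:H0→d1:-→d2:-→d3:-→d4:-→d5:-→d6:-→d7:-→d8:-→d9:H3→d10:-→d11:-→d12:-→d13:-→d14:-→d15:-→d16:H1→d17:-→d18:-→d19:-→d20:-→d21:-→d22:-→d23:-→d24:H0 -> H0
  add 212.0.0.0/8 -> H3 at depth 8
  lookup 218.140.226.58: bits 1101101010001100111 walk d0:H0→d1:-→d2:-→d3:-→d4:-→d5:-→d6:-→d7:-→d8:-→d9:H3→d10:-→d11:-→d12:-→d13:-→d14:-→d15:-→d16:H1→d17:-→d18:-→d19:- -> H1
  lookup 218.140.162.83: bits 11011010100011001 walk d0:H0→d1:-→d2:-→d3:-→d4:-→d5:-→d6:-→d7:-→d8:-→d9:H3→d10:-→d11:-→d12:-→d13:-→d14:-→d15:-→d16:H1→d17:- -> H1
  add 218.140.240.0/20 -> H0 at depth 20
  add 218.128.0.0/12 -> H1 at depth 12
  add 218.128.0.0/11 -> H2 at depth 11

== LOOKUPS ==
["H3","H3","no-route","H3","H0","H0","H3","H0","H1","H1","H3","H0","H2","H0","H1","H1"]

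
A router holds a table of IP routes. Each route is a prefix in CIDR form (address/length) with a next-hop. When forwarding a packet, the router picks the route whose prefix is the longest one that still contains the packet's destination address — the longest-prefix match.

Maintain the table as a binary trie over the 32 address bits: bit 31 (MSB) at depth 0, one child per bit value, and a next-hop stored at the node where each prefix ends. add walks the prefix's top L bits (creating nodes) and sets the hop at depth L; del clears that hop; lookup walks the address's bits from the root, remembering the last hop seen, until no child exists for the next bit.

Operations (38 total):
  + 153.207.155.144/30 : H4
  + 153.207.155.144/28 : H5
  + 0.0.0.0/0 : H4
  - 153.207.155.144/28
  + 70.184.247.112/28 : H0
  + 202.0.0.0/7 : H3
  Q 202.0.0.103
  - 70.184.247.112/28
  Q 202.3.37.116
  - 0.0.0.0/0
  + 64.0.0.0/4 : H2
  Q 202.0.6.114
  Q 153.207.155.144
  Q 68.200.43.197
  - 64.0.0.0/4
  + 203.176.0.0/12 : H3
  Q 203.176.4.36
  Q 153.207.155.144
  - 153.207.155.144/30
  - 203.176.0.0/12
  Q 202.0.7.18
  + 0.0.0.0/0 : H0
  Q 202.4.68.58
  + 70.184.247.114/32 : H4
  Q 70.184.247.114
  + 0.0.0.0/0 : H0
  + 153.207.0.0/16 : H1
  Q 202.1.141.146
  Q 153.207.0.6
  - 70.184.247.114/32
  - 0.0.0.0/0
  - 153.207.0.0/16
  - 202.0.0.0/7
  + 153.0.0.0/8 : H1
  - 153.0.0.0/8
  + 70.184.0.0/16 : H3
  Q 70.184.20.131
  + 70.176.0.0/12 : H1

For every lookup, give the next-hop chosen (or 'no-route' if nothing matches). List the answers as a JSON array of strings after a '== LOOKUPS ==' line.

Trace:
  + 153.207.155.144/30 (H4) depth=30
  + 153.207.155.144/28 (H5) depth=28
  + 0.0.0.0/0 (H4) depth=0
  - 153.207.155.144/28 clear@28
  + 70.184.247.112/28 (H0) depth=28
  + 202.0.0.0/7 (H3) depth=7
  lookup 202.0.0.103: bits 1100101 walk d0:H4→d1:-→d2:-→d3:-→d4:-→d5:-→d6:-→d7:H3 -> H3
  - 70.184.247.112/28 clear@28
  lookup 202.3.37.116: bits 1100101 walk d0:H4→d1:-→d2:-→d3:-→d4:-→d5:-→d6:-→d7:H3 -> H3
  - 0.0.0.0/0 clear@0
  + 64.0.0.0/4 (H2) depth=4
  lookup 202.0.6.114: bits 1100101 walk d0:-→d1:-→d2:-→d3:-→d4:-→d5:-→d6:-→d7:H3 -> H3
  lookup 153.207.155.144: bits 100110011100111110011011100100 walk d0:-→d1:-→d2:-→d3:-→d4:-→d5:-→d6:-→d7:-→d8:-→d9:-→d10:-→d11:-→d12:-→d13:-→d14:-→d15:-→d16:-→d17:-→d18:-→d19:-→d20:-→d21:-→d22:-→d23:-→d24:-→d25:-→d26:-→d27:-→d28:-→d29:-→d30:H4 -> H4
  lookup 68.200.43.197: bits 010001 walk d0:-→d1:-→d2:-→d3:-→d4:H2→d5:-→d6:- -> H2
  - 64.0.0.0/4 clear@4
  + 203.176.0.0/12 (H3) depth=12
  lookup 203.176.4.36: bits 110010111011 walk d0:-→d1:-→d2:-→d3:-→d4:-→d5:-→d6:-→d7:H3→d8:-→d9:-→d10:-→d11:-→d12:H3 -> H3
  lookup 153.207.155.144: bits 100110011100111110011011100100 walk d0:-→d1:-→d2:-→d3:-→d4:-→d5:-→d6:-→d7:-→d8:-→d9:-→d10:-→d11:-→d12:-→d13:-→d14:-→d15:-→d16:-→d17:-→d18:-→d19:-→d20:-→d21:-→d22:-→d23:-→d24:-→d25:-→d26:-→d27:-→d28:-→d29:-→d30:H4 -> H4
  - 153.207.155.144/30 clear@30
  - 203.176.0.0/12 clear@12
  lookup 202.0.7.18: bits 1100101 walk d0:-→d1:-→d2:-→d3:-→d4:-→d5:-→d6:-→d7:H3 -> H3
  + 0.0.0.0/0 (H0) depth=0
  lookup 202.4.68.58: bits 1100101 walk d0:H0→d1:-→d2:-→d3:-→d4:-→d5:-→d6:-→d7:H3 -> H3
  + 70.184.247.114/32 (H4) depth=32
  lookup 70.184.247.114: bits 01000110101110001111011101110010 walk d0:H0→d1:-→d2:-→d3:-→d4:-→d5:-→d6:-→d7:-→d8:-→d9:-→d10:-→d11:-→d12:-→d13:-→d14:-→d15:-→d16:-→d17:-→d18:-→d19:-→d20:-→d21:-→d22:-→d23:-→d24:-→d25:-→d26:-→d27:-→d28:-→d29:-→d30:-→d31:-→d32:H4 -> H4
  + 0.0.0.0/0 (H0) depth=0
  + 153.207.0.0/16 (H1) depth=16
  lookup 202.1.141.146: bits 1100101 walk d0:H0→d1:-→d2:-→d3:-→d4:-→d5:-→d6:-→d7:H3 -> H3
  lookup 153.207.0.6: bits 1001100111001111 walk d0:H0→d1:-→d2:-→d3:-→d4:-→d5:-→d6:-→d7:-→d8:-→d9:-→d10:-→d11:-→d12:-→d13:-→d14:-→d15:-→d16:H1 -> H1
  - 70.184.247.114/32 clear@32
  - 0.0.0.0/0 clear@0
  - 153.207.0.0/16 clear@16
  - 202.0.0.0/7 clear@7
  + 153.0.0.0/8 (H1) depth=8
  - 153.0.0.0/8 clear@8
  + 70.184.0.0/16 (H3) depth=16
  lookup 70.184.20.131: bits 0100011010111000 walk d0:-→d1:-→d2:-→d3:-→d4:-→d5:-→d6:-→d7:-→d8:-→d9:-→d10:-→d11:-→d12:-→d13:-→d14:-→d15:-→d16:H3 -> H3
  + 70.176.0.0/12 (H1) depth=12

== LOOKUPS ==
["H3","H3","H3","H4","H2","H3","H4","H3","H3","H4","H3","H1","H3"]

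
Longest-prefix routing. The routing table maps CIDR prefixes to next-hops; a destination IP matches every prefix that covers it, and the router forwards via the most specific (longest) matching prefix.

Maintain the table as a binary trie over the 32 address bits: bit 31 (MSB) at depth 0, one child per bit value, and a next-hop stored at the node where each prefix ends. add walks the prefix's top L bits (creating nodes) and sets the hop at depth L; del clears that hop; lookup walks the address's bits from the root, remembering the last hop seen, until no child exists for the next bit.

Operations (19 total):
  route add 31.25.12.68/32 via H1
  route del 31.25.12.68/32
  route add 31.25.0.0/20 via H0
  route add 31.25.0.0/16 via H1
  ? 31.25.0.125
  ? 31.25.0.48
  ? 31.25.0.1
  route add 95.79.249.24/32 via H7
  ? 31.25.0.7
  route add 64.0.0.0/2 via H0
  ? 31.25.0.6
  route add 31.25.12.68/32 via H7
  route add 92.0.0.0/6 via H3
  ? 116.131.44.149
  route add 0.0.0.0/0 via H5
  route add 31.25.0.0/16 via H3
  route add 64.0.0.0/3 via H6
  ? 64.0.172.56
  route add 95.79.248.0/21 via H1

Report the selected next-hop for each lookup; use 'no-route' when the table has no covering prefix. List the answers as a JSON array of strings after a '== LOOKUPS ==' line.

Process each operation:
  add 31.25.12.68/32 -> H1 at depth 32
  del 31.25.12.68/32 (clear depth 32)
  add 31.25.0.0/20 -> H0 at depth 20
  add 31.25.0.0/16 -> H1 at depth 16
  lookup 31.25.0.125: bits 00011111000110010000 walk d0:-→d1:-→d2:-→d3:-→d4:-→d5:-→d6:-→d7:-→d8:-→d9:-→d10:-→d11:-→d12:-→d13:-→d14:-→d15:-→d16:H1→d17:-→d18:-→d19:-→d20:H0 -> H0
  lookup 31.25.0.48: bits 00011111000110010000 walk d0:-→d1:-→d2:-→d3:-→d4:-→d5:-→d6:-→d7:-→d8:-→d9:-→d10:-→d11:-→d12:-→d13:-→d14:-→d15:-→d16:H1→d17:-→d18:-→d19:-→d20:H0 -> H0
  lookup 31.25.0.1: bits 00011111000110010000 walk d0:-→d1:-→d2:-→d3:-→d4:-→d5:-→d6:-→d7:-→d8:-→d9:-→d10:-→d11:-→d12:-→d13:-→d14:-→d15:-→d16:H1→d17:-→d18:-→d19:-→d20:H0 -> H0
  add 95.79.249.24/32 -> H7 at depth 32
  lookup 31.25.0.7: bits 00011111000110010000 walk d0:-→d1:-→d2:-→d3:-→d4:-→d5:-→d6:-→d7:-→d8:-→d9:-→d10:-→d11:-→d12:-→d13:-→d14:-→d15:-→d16:H1→d17:-→d18:-→d19:-→d20:H0 -> H0
  add 64.0.0.0/2 -> H0 at depth 2
  lookup 31.25.0.6: bits 00011111000110010000 walk d0:-→d1:-→d2:-→d3:-→d4:-→d5:-→d6:-→d7:-→d8:-→d9:-→d10:-→d11:-→d12:-→d13:-→d14:-→d15:-→d16:H1→d17:-→d18:-→d19:-→d20:H0 -> H0
  add 31.25.12.68/32 -> H7 at depth 32
  add 92.0.0.0/6 -> H3 at depth 6
  lookup 116.131.44.149: bits 01 walk d0:-→d1:-→d2:H0 -> H0
  add 0.0.0.0/0 -> H5 at depth 0
  add 31.25.0.0/16 -> H3 at depth 16
  add 64.0.0.0/3 -> H6 at depth 3
  lookup 64.0.172.56: bits 010 walk d0:H5→d1:-→d2:H0→d3:H6 -> H6
  add 95.79.248.0/21 -> H1 at depth 21

== LOOKUPS ==
["H0","H0","H0","H0","H0","H0","H6"]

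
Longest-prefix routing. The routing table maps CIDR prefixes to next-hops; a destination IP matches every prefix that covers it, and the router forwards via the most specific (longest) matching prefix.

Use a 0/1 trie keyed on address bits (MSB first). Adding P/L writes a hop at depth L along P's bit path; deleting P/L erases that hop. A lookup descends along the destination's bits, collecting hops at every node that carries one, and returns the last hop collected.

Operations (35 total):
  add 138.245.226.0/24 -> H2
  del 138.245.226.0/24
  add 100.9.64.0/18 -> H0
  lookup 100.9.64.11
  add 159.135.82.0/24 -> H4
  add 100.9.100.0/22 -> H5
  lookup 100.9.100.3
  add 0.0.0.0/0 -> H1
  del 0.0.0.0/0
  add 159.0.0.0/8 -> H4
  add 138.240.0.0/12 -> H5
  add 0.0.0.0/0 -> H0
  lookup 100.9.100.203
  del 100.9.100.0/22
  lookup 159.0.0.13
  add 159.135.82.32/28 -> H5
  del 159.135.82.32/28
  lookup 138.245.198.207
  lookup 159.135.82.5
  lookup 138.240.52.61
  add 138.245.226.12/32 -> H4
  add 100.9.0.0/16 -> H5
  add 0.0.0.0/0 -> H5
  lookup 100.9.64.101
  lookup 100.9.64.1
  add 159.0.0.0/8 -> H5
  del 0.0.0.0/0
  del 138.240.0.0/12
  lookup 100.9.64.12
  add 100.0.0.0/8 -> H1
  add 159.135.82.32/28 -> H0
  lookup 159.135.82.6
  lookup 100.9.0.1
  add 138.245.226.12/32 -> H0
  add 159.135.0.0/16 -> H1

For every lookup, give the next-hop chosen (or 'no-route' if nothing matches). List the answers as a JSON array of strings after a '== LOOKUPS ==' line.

Trace:
  add 138.245.226.0/24 -> H2 at depth 24
  - 138.245.226.0/24 clear@24
  add 100.9.64.0/18 -> H0 at depth 18
  lookup 100.9.64.11: bits 011001000000100101 walk d0:-→d1:-→d2:-→d3:-→d4:-→d5:-→d6:-→d7:-→d8:-→d9:-→d10:-→d11:-→d12:-→d13:-→d14:-→d15:-→d16:-→d17:-→d18:H0 -> H0
  add 159.135.82.0/24 -> H4 at depth 24
  add 100.9.100.0/22 -> H5 at depth 22
  lookup 100.9.100.3: bits 0110010000001001011001 walk d0:-→d1:-→d2:-→d3:-→d4:-→d5:-→d6:-→d7:-→d8:-→d9:-→d10:-→d11:-→d12:-→d13:-→d14:-→d15:-→d16:-→d17:-→d18:H0→d19:-→d20:-→d21:-→d22:H5 -> H5
  add 0.0.0.0/0 -> H1 at depth 0
  - 0.0.0.0/0 clear@0
  add 159.0.0.0/8 -> H4 at depth 8
  add 138.240.0.0/12 -> H5 at depth 12
  add 0.0.0.0/0 -> H0 at depth 0
  lookup 100.9.100.203: bits 0110010000001001011001 walk d0:H0→d1:-→d2:-→d3:-→d4:-→d5:-→d6:-→d7:-→d8:-→d9:-→d10:-→d11:-→d12:-→d13:-→d14:-→d15:-→d16:-→d17:-→d18:H0→d19:-→d20:-→d21:-→d22:H5 -> H5
  - 100.9.100.0/22 clear@22
  lookup 159.0.0.13: bits 10011111 walk d0:H0→d1:-→d2:-→d3:-→d4:-→d5:-→d6:-→d7:-→d8:H4 -> H4
  add 159.135.82.32/28 -> H5 at depth 28
  - 159.135.82.32/28 clear@28
  lookup 138.245.198.207: bits 100010101111010111 walk d0:H0→d1:-→d2:-→d3:-→d4:-→d5:-→d6:-→d7:-→d8:-→d9:-→d10:-→d11:-→d12:H5→d13:-→d14:-→d15:-→d16:-→d17:-→d18:- -> H5
  lookup 159.135.82.5: bits 10011111100001110101001000 walk d0:H0→d1:-→d2:-→d3:-→d4:-→d5:-→d6:-→d7:-→d8:H4→d9:-→d10:-→d11:-→d12:-→d13:-→d14:-→d15:-→d16:-→d17:-→d18:-→d19:-→d20:-→d21:-→d22:-→d23:-→d24:H4→d25:-→d26:- -> H4
  lookup 138.240.52.61: bits 1000101011110 walk d0:H0→d1:-→d2:-→d3:-→d4:-→d5:-→d6:-→d7:-→d8:-→d9:-→d10:-→d11:-→d12:H5→d13:- -> H5
  add 138.245.226.12/32 -> H4 at depth 32
  add 100.9.0.0/16 -> H5 at depth 16
  add 0.0.0.0/0 -> H5 at depth 0
  lookup 100.9.64.101: bits 011001000000100101 walk d0:H5→d1:-→d2:-→d3:-→d4:-→d5:-→d6:-→d7:-→d8:-→d9:-→d10:-→d11:-→d12:-→d13:-→d14:-→d15:-→d16:H5→d17:-→d18:H0 -> H0
  lookup 100.9.64.1: bits 011001000000100101 walk d0:H5→d1:-→d2:-→d3:-→d4:-→d5:-→d6:-→d7:-→d8:-→d9:-→d10:-→d11:-→d12:-→d13:-→d14:-→d15:-→d16:H5→d17:-→d18:H0 -> H0
  add 159.0.0.0/8 -> H5 at depth 8
  - 0.0.0.0/0 clear@0
  - 138.240.0.0/12 clear@12
  lookup 100.9.64.12: bits 011001000000100101 walk d0:-→d1:-→d2:-→d3:-→d4:-→d5:-→d6:-→d7:-→d8:-→d9:-→d10:-→d11:-→d12:-→d13:-→d14:-→d15:-→d16:H5→d17:-→d18:H0 -> H0
  add 100.0.0.0/8 -> H1 at depth 8
  add 159.135.82.32/28 -> H0 at depth 28
  lookup 159.135.82.6: bits 10011111100001110101001000 walk d0:-→d1:-→d2:-→d3:-→d4:-→d5:-→d6:-→d7:-→d8:H5→d9:-→d10:-→d11:-→d12:-→d13:-→d14:-→d15:-→d16:-→d17:-→d18:-→d19:-→d20:-→d21:-→d22:-→d23:-→d24:H4→d25:-→d26:- -> H4
  lookup 100.9.0.1: bits 01100100000010010 walk d0:-→d1:-→d2:-→d3:-→d4:-→d5:-→d6:-→d7:-→d8:H1→d9:-→d10:-→d11:-→d12:-→d13:-→d14:-→d15:-→d16:H5→d17:- -> H5
  add 138.245.226.12/32 -> H0 at depth 32
  add 159.135.0.0/16 -> H1 at depth 16

== LOOKUPS ==
["H0","H5","H5","H4","H5","H4","H5","H0","H0","H0","H4","H5"]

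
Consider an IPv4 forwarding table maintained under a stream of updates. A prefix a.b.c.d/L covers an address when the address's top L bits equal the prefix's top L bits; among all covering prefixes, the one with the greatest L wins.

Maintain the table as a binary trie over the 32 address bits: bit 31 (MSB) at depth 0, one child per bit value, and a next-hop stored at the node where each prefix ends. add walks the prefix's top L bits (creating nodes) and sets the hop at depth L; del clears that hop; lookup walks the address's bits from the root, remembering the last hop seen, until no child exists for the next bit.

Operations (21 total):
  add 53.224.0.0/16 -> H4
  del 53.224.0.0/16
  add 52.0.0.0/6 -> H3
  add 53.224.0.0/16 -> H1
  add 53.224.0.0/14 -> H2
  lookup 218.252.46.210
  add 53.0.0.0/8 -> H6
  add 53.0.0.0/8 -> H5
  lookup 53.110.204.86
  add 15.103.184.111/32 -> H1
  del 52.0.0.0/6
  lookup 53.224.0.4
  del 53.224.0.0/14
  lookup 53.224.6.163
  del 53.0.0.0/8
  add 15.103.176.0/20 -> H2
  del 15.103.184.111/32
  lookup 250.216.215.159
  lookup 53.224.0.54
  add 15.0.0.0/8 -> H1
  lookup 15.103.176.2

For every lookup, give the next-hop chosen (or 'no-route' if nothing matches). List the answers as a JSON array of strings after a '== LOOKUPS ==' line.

Process each operation:
  add 53.224.0.0/16 -> H4 at depth 16
  del 53.224.0.0/16 (clear depth 16)
  add 52.0.0.0/6 -> H3 at depth 6
  add 53.224.0.0/16 -> H1 at depth 16
  add 53.224.0.0/14 -> H2 at depth 14
  lookup 218.252.46.210: bits ε walk d0:- -> no-route
  add 53.0.0.0/8 -> H6 at depth 8
  add 53.0.0.0/8 -> H5 at depth 8
  lookup 53.110.204.86: bits 00110101 walk d0:-→d1:-→d2:-→d3:-→d4:-→d5:-→d6:H3→d7:-→d8:H5 -> H5
  add 15.103.184.111/32 -> H1 at depth 32
  del 52.0.0.0/6 (clear depth 6)
  lookup 53.224.0.4: bits 0011010111100000 walk d0:-→d1:-→d2:-→d3:-→d4:-→d5:-→d6:-→d7:-→d8:H5→d9:-→d10:-→d11:-→d12:-→d13:-→d14:H2→d15:-→d16:H1 -> H1
  del 53.224.0.0/14 (clear depth 14)
  lookup 53.224.6.163: bits 0011010111100000 walk d0:-→d1:-→d2:-→d3:-→d4:-→d5:-→d6:-→d7:-→d8:H5→d9:-→d10:-→d11:-→d12:-→d13:-→d14:-→d15:-→d16:H1 -> H1
  del 53.0.0.0/8 (clear depth 8)
  add 15.103.176.0/20 -> H2 at depth 20
  del 15.103.184.111/32 (clear depth 32)
  lookup 250.216.215.159: bits ε walk d0:- -> no-route
  lookup 53.224.0.54: bits 0011010111100000 walk d0:-→d1:-→d2:-→d3:-→d4:-→d5:-→d6:-→d7:-→d8:-→d9:-→d10:-→d11:-→d12:-→d13:-→d14:-→d15:-→d16:H1 -> H1
  add 15.0.0.0/8 -> H1 at depth 8
  lookup 15.103.176.2: bits 00001111011001111011 walk d0:-→d1:-→d2:-→d3:-→d4:-→d5:-→d6:-→d7:-→d8:H1→d9:-→d10:-→d11:-→d12:-→d13:-→d14:-→d15:-→d16:-→d17:-→d18:-→d19:-→d20:H2 -> H2

== LOOKUPS ==
["no-route","H5","H1","H1","no-route","H1","H2"]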